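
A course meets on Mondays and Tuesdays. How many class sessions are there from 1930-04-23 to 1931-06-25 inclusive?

1930-04-23 is a Wednesday.
That's 429 days from start to end, counting both.
429 = 7 × 61 + 2, so there are 61 full weeks plus 2 extra days.
Each full week contributes 2 days from the set (Mon, Tue): 61 × 2 = 122.
The 2 extra days are Wed, Thu — none qualify.
Total: 122 + 0 = 122.

122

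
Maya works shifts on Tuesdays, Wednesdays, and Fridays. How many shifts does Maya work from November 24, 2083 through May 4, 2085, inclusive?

227

November 24, 2083 is a Wednesday.
That's 528 days from start to end, counting both.
528 = 7 × 75 + 3, so there are 75 full weeks plus 3 extra days.
Each full week contributes 3 days from the set (Tue, Wed, Fri): 75 × 3 = 225.
The 3 extra days are Wed, Thu, Fri — 2 of them qualify.
Total: 225 + 2 = 227.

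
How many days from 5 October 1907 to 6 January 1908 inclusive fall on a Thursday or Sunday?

27

5 October 1907 is a Saturday.
The range spans 94 days (inclusive of both endpoints).
94 = 7 × 13 + 3, so there are 13 full weeks plus 3 extra days.
Each full week contributes 2 days from the set (Thu, Sun): 13 × 2 = 26.
The 3 extra days are Sat, Sun, Mon — 1 of them qualifies.
Total: 26 + 1 = 27.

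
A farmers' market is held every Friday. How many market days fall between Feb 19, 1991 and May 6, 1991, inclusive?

11

Feb 19, 1991 is a Tuesday.
From Feb 19, 1991 to May 6, 1991 is 77 days inclusive.
77 = 7 × 11, so the span is exactly 11 full weeks.
Each full week contributes one Friday: 11 so far.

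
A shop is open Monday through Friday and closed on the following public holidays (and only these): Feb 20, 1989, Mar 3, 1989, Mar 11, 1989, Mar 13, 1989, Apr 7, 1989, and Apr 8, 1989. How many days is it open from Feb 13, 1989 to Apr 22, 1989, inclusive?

46 working days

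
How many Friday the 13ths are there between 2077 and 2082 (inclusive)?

Friday-the-13ths by year:
2077: Aug
2078: May
2079: Jan, Oct
2080: Sep, Dec
2081: Jun
2082: Feb, Mar, Nov

10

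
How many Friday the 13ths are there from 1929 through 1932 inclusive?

Friday-the-13ths by year:
1929: Sep, Dec
1930: Jun
1931: Feb, Mar, Nov
1932: May

7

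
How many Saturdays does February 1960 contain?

1960-02-01 is a Monday.
That's 29 days from start to end, counting both.
29 = 7 × 4 + 1, so there are 4 full weeks plus 1 extra day.
Each full week contributes one Saturday: 4 so far.
The 1 extra day is Monday — none qualify.
Total: 4 + 0 = 4.

4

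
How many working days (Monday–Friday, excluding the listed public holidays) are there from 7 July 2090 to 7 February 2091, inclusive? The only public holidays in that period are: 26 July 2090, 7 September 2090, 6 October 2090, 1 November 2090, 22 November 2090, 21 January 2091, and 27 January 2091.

7 July 2090 is a Friday.
From 7 July 2090 to 7 February 2091 is 216 days inclusive.
216 = 7 × 30 + 6, so there are 30 full weeks plus 6 extra days.
Each full week contributes 5 weekdays (Mon–Fri): 30 × 5 = 150.
The 6 extra days are Friday, Saturday, Sunday, Monday, Tuesday, Wednesday — 4 of them qualify.
Total: 150 + 4 = 154.
Holidays: 26 July 2090 (Wed); 7 September 2090 (Thu); 6 October 2090 (Fri); 1 November 2090 (Wed); 22 November 2090 (Wed); 21 January 2091 (Sun); 27 January 2091 (Sat).
5 of the 7 holidays fall on weekdays; the rest are weekends and were already excluded.
Business days: 154 − 5 = 149.

149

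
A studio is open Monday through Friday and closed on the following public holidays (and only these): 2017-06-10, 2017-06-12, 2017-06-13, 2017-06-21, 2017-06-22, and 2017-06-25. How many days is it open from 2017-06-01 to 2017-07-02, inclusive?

2017-06-01 is a Thursday.
From 2017-06-01 to 2017-07-02 is 32 days inclusive.
32 = 7 × 4 + 4, so there are 4 full weeks plus 4 extra days.
Each full week contributes 5 weekdays (Mon–Fri): 4 × 5 = 20.
The 4 extra days are Thursday, Friday, Saturday, Sunday — 2 of them qualify.
Total: 20 + 2 = 22.
Holidays: 2017-06-10 (Sat); 2017-06-12 (Mon); 2017-06-13 (Tue); 2017-06-21 (Wed); 2017-06-22 (Thu); 2017-06-25 (Sun).
4 of the 6 holidays fall on weekdays; the rest are weekends and were already excluded.
Business days: 22 − 4 = 18.

18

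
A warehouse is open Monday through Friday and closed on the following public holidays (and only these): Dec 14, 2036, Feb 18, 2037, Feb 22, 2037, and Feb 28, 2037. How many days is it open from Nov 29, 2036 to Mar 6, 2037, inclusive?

69 working days

Nov 29, 2036 is a Saturday.
That's 98 days from start to end, counting both.
98 = 7 × 14, so the span is exactly 14 full weeks.
Each full week contributes 5 weekdays (Mon–Fri): 14 × 5 = 70.
Total: 70.
Holidays: Dec 14, 2036 (Sun); Feb 18, 2037 (Wed); Feb 22, 2037 (Sun); Feb 28, 2037 (Sat).
1 of the 4 holidays fall on weekdays; the rest are weekends and were already excluded.
Business days: 70 − 1 = 69.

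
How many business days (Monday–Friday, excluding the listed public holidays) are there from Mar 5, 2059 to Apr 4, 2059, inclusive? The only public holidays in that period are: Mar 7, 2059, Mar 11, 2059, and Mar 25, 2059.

20

Mar 5, 2059 is a Wednesday.
The range spans 31 days (inclusive of both endpoints).
31 = 7 × 4 + 3, so there are 4 full weeks plus 3 extra days.
Each full week contributes 5 weekdays (Mon–Fri): 4 × 5 = 20.
The 3 extra days are Wed, Thu, Fri — 3 of them qualify.
Total: 20 + 3 = 23.
Holidays: Mar 7, 2059 (Fri); Mar 11, 2059 (Tue); Mar 25, 2059 (Tue).
All 3 holidays fall on weekdays, so subtract 3.
Business days: 23 − 3 = 20.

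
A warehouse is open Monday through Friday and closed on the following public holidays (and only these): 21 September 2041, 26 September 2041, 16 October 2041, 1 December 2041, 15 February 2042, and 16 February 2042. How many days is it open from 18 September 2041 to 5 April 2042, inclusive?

141

18 September 2041 is a Wednesday.
The range spans 200 days (inclusive of both endpoints).
200 = 7 × 28 + 4, so there are 28 full weeks plus 4 extra days.
Each full week contributes 5 weekdays (Mon–Fri): 28 × 5 = 140.
The 4 extra days are Wednesday, Thursday, Friday, Saturday — 3 of them qualify.
Total: 140 + 3 = 143.
Holidays: 21 September 2041 (Sat); 26 September 2041 (Thu); 16 October 2041 (Wed); 1 December 2041 (Sun); 15 February 2042 (Sat); 16 February 2042 (Sun).
2 of the 6 holidays fall on weekdays; the rest are weekends and were already excluded.
Business days: 143 − 2 = 141.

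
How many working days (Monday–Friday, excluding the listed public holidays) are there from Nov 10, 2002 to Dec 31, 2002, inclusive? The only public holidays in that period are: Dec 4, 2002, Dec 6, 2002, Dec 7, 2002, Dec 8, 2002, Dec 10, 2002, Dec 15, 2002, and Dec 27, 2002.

33

Nov 10, 2002 is a Sunday.
From Nov 10, 2002 to Dec 31, 2002 is 52 days inclusive.
52 = 7 × 7 + 3, so there are 7 full weeks plus 3 extra days.
Each full week contributes 5 weekdays (Mon–Fri): 7 × 5 = 35.
The 3 extra days are Sunday, Monday, Tuesday — 2 of them qualify.
Total: 35 + 2 = 37.
Holidays: Dec 4, 2002 (Wed); Dec 6, 2002 (Fri); Dec 7, 2002 (Sat); Dec 8, 2002 (Sun); Dec 10, 2002 (Tue); Dec 15, 2002 (Sun); Dec 27, 2002 (Fri).
4 of the 7 holidays fall on weekdays; the rest are weekends and were already excluded.
Business days: 37 − 4 = 33.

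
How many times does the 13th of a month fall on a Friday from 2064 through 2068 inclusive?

9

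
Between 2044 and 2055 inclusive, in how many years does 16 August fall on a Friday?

2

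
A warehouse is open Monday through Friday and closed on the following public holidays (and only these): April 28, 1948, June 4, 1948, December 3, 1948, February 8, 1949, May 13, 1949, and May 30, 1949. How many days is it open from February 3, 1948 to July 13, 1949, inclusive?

371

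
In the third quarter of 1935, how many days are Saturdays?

13

1935-07-01 is a Monday.
That's 92 days from start to end, counting both.
92 = 7 × 13 + 1, so there are 13 full weeks plus 1 extra day.
Each full week contributes one Saturday: 13 so far.
The 1 extra day is Monday — none qualify.
Total: 13 + 0 = 13.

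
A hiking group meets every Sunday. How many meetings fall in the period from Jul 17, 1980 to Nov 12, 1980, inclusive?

Jul 17, 1980 is a Thursday.
That's 119 days from start to end, counting both.
119 = 7 × 17, so the span is exactly 17 full weeks.
Each full week contributes one Sunday: 17 so far.

17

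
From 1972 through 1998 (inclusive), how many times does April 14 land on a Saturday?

4

Day of week of April 14 in each year:
1972: Fri, 1973: Sat ✓, 1974: Sun, 1975: Mon, 1976: Wed, 1977: Thu, 1978: Fri, 1979: Sat ✓, 1980: Mon, 1981: Tue, 1982: Wed, 1983: Thu, 1984: Sat ✓, 1985: Sun, 1986: Mon, 1987: Tue, 1988: Thu, 1989: Fri, 1990: Sat ✓, 1991: Sun, 1992: Tue, 1993: Wed, 1994: Thu, 1995: Fri, 1996: Sun, 1997: Mon, 1998: Tue
Saturdays: 1973, 1979, 1984, 1990.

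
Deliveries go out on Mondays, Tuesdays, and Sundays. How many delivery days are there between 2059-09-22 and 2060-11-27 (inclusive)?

2059-09-22 is a Monday.
The range spans 433 days (inclusive of both endpoints).
433 = 7 × 61 + 6, so there are 61 full weeks plus 6 extra days.
Each full week contributes 3 days from the set (Mon, Tue, Sun): 61 × 3 = 183.
The 6 extra days are Monday, Tuesday, Wednesday, Thursday, Friday, Saturday — 2 of them qualify.
Total: 183 + 2 = 185.

185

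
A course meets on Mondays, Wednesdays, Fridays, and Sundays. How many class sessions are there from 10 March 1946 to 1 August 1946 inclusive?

83

10 March 1946 is a Sunday.
From 10 March 1946 to 1 August 1946 is 145 days inclusive.
145 = 7 × 20 + 5, so there are 20 full weeks plus 5 extra days.
Each full week contributes 4 days from the set (Mon, Wed, Fri, Sun): 20 × 4 = 80.
The 5 extra days are Sun, Mon, Tue, Wed, Thu — 3 of them qualify.
Total: 80 + 3 = 83.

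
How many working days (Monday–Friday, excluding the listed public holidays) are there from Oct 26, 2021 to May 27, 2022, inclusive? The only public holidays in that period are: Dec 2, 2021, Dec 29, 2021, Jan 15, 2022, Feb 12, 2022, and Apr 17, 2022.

152 working days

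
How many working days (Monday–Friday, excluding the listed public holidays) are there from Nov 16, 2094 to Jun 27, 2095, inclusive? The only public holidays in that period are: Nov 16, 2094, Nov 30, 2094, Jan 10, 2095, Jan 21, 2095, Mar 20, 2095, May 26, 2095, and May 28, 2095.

Nov 16, 2094 is a Tuesday.
The range spans 224 days (inclusive of both endpoints).
224 = 7 × 32, so the span is exactly 32 full weeks.
Each full week contributes 5 weekdays (Mon–Fri): 32 × 5 = 160.
Total: 160.
Holidays: Nov 16, 2094 (Tue); Nov 30, 2094 (Tue); Jan 10, 2095 (Mon); Jan 21, 2095 (Fri); Mar 20, 2095 (Sun); May 26, 2095 (Thu); May 28, 2095 (Sat).
5 of the 7 holidays fall on weekdays; the rest are weekends and were already excluded.
Business days: 160 − 5 = 155.

155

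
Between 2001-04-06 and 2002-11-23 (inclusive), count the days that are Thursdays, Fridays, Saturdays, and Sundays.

342

2001-04-06 is a Friday.
The range spans 597 days (inclusive of both endpoints).
597 = 7 × 85 + 2, so there are 85 full weeks plus 2 extra days.
Each full week contributes 4 days from the set (Thu, Fri, Sat, Sun): 85 × 4 = 340.
The 2 extra days are Fri, Sat — 2 of them qualify.
Total: 340 + 2 = 342.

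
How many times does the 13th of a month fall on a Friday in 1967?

The 13th falls on a Friday when the month's 13th has weekday Fri.
Jan 13 is Fri ✓; Feb 13 is Mon; Mar 13 is Mon; Apr 13 is Thu; May 13 is Sat; Jun 13 is Tue; Jul 13 is Thu; Aug 13 is Sun; Sep 13 is Wed; Oct 13 is Fri ✓; Nov 13 is Mon; Dec 13 is Wed.
Friday the 13ths: Jan, Oct.

2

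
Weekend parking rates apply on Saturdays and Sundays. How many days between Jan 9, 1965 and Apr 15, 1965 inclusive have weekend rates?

28

Jan 9, 1965 is a Saturday.
That's 97 days from start to end, counting both.
97 = 7 × 13 + 6, so there are 13 full weeks plus 6 extra days.
Each full week contributes 2 weekend days (Sat, Sun): 13 × 2 = 26.
The 6 extra days are Saturday, Sunday, Monday, Tuesday, Wednesday, Thursday — 2 of them qualify.
Total: 26 + 2 = 28.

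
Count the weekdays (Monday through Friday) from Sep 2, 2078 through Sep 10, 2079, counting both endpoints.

266 weekdays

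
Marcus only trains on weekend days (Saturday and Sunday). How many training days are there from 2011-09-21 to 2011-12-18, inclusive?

26

2011-09-21 is a Wednesday.
That's 89 days from start to end, counting both.
89 = 7 × 12 + 5, so there are 12 full weeks plus 5 extra days.
Each full week contributes 2 weekend days (Sat, Sun): 12 × 2 = 24.
The 5 extra days are Wednesday, Thursday, Friday, Saturday, Sunday — 2 of them qualify.
Total: 24 + 2 = 26.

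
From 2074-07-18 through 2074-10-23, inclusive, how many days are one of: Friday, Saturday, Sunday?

42

2074-07-18 is a Wednesday.
The range spans 98 days (inclusive of both endpoints).
98 = 7 × 14, so the span is exactly 14 full weeks.
Each full week contributes 3 days from the set (Fri, Sat, Sun): 14 × 3 = 42.
Total: 42.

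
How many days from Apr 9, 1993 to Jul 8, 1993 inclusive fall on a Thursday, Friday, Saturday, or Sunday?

52

Apr 9, 1993 is a Friday.
From Apr 9, 1993 to Jul 8, 1993 is 91 days inclusive.
91 = 7 × 13, so the span is exactly 13 full weeks.
Each full week contributes 4 days from the set (Thu, Fri, Sat, Sun): 13 × 4 = 52.
Total: 52.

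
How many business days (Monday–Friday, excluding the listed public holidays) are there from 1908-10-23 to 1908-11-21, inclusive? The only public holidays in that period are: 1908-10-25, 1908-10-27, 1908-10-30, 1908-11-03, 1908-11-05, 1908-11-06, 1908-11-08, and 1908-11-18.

15

1908-10-23 is a Friday.
From 1908-10-23 to 1908-11-21 is 30 days inclusive.
30 = 7 × 4 + 2, so there are 4 full weeks plus 2 extra days.
Each full week contributes 5 weekdays (Mon–Fri): 4 × 5 = 20.
The 2 extra days are Fri, Sat — 1 of them qualifies.
Total: 20 + 1 = 21.
Holidays: 1908-10-25 (Sun); 1908-10-27 (Tue); 1908-10-30 (Fri); 1908-11-03 (Tue); 1908-11-05 (Thu); 1908-11-06 (Fri); 1908-11-08 (Sun); 1908-11-18 (Wed).
6 of the 8 holidays fall on weekdays; the rest are weekends and were already excluded.
Business days: 21 − 6 = 15.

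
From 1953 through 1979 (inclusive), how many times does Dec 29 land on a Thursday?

4

Day of week of December 29 in each year:
1953: Tue, 1954: Wed, 1955: Thu ✓, 1956: Sat, 1957: Sun, 1958: Mon, 1959: Tue, 1960: Thu ✓, 1961: Fri, 1962: Sat, 1963: Sun, 1964: Tue, 1965: Wed, 1966: Thu ✓, 1967: Fri, 1968: Sun, 1969: Mon, 1970: Tue, 1971: Wed, 1972: Fri, 1973: Sat, 1974: Sun, 1975: Mon, 1976: Wed, 1977: Thu ✓, 1978: Fri, 1979: Sat
Thursdays: 1955, 1960, 1966, 1977.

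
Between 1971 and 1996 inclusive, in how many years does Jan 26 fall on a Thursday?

Day of week of January 26 in each year:
1971: Tue, 1972: Wed, 1973: Fri, 1974: Sat, 1975: Sun, 1976: Mon, 1977: Wed, 1978: Thu ✓, 1979: Fri, 1980: Sat, 1981: Mon, 1982: Tue, 1983: Wed, 1984: Thu ✓, 1985: Sat, 1986: Sun, 1987: Mon, 1988: Tue, 1989: Thu ✓, 1990: Fri, 1991: Sat, 1992: Sun, 1993: Tue, 1994: Wed, 1995: Thu ✓, 1996: Fri
Thursdays: 1978, 1984, 1989, 1995.

4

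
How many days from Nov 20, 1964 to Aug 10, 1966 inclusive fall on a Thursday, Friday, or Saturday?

269

Nov 20, 1964 is a Friday.
That's 629 days from start to end, counting both.
629 = 7 × 89 + 6, so there are 89 full weeks plus 6 extra days.
Each full week contributes 3 days from the set (Thu, Fri, Sat): 89 × 3 = 267.
The 6 extra days are Friday, Saturday, Sunday, Monday, Tuesday, Wednesday — 2 of them qualify.
Total: 267 + 2 = 269.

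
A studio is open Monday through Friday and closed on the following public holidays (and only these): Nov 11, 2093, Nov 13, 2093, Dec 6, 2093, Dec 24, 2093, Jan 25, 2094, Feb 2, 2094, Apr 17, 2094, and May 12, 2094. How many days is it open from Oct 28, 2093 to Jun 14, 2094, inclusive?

158

Oct 28, 2093 is a Wednesday.
From Oct 28, 2093 to Jun 14, 2094 is 230 days inclusive.
230 = 7 × 32 + 6, so there are 32 full weeks plus 6 extra days.
Each full week contributes 5 weekdays (Mon–Fri): 32 × 5 = 160.
The 6 extra days are Wed, Thu, Fri, Sat, Sun, Mon — 4 of them qualify.
Total: 160 + 4 = 164.
Holidays: Nov 11, 2093 (Wed); Nov 13, 2093 (Fri); Dec 6, 2093 (Sun); Dec 24, 2093 (Thu); Jan 25, 2094 (Mon); Feb 2, 2094 (Tue); Apr 17, 2094 (Sat); May 12, 2094 (Wed).
6 of the 8 holidays fall on weekdays; the rest are weekends and were already excluded.
Business days: 164 − 6 = 158.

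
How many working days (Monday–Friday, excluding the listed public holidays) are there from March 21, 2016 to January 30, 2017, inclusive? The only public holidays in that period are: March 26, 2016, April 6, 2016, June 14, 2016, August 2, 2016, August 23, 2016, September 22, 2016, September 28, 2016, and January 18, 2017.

219

March 21, 2016 is a Monday.
The range spans 316 days (inclusive of both endpoints).
316 = 7 × 45 + 1, so there are 45 full weeks plus 1 extra day.
Each full week contributes 5 weekdays (Mon–Fri): 45 × 5 = 225.
The 1 extra day is Monday — 1 of them qualifies.
Total: 225 + 1 = 226.
Holidays: March 26, 2016 (Sat); April 6, 2016 (Wed); June 14, 2016 (Tue); August 2, 2016 (Tue); August 23, 2016 (Tue); September 22, 2016 (Thu); September 28, 2016 (Wed); January 18, 2017 (Wed).
7 of the 8 holidays fall on weekdays; the rest are weekends and were already excluded.
Business days: 226 − 7 = 219.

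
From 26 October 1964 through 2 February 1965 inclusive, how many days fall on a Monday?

26 October 1964 is a Monday.
The range spans 100 days (inclusive of both endpoints).
100 = 7 × 14 + 2, so there are 14 full weeks plus 2 extra days.
Each full week contributes one Monday: 14 so far.
The 2 extra days are Monday, Tuesday — 1 of them qualifies.
Total: 14 + 1 = 15.

15 Mondays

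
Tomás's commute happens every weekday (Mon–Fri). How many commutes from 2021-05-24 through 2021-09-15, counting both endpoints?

83

2021-05-24 is a Monday.
The range spans 115 days (inclusive of both endpoints).
115 = 7 × 16 + 3, so there are 16 full weeks plus 3 extra days.
Each full week contributes 5 weekdays (Mon–Fri): 16 × 5 = 80.
The 3 extra days are Monday, Tuesday, Wednesday — 3 of them qualify.
Total: 80 + 3 = 83.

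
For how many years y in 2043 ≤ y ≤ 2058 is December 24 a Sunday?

3

Day of week of December 24 in each year:
2043: Thu, 2044: Sat, 2045: Sun ✓, 2046: Mon, 2047: Tue, 2048: Thu, 2049: Fri, 2050: Sat, 2051: Sun ✓, 2052: Tue, 2053: Wed, 2054: Thu, 2055: Fri, 2056: Sun ✓, 2057: Mon, 2058: Tue
Sundays: 2045, 2051, 2056.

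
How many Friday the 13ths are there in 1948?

2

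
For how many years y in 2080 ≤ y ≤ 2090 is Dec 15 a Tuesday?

Day of week of December 15 in each year:
2080: Sun, 2081: Mon, 2082: Tue ✓, 2083: Wed, 2084: Fri, 2085: Sat, 2086: Sun, 2087: Mon, 2088: Wed, 2089: Thu, 2090: Fri
Tuesdays: 2082.

1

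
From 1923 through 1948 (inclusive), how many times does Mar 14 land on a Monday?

Day of week of March 14 in each year:
1923: Wed, 1924: Fri, 1925: Sat, 1926: Sun, 1927: Mon ✓, 1928: Wed, 1929: Thu, 1930: Fri, 1931: Sat, 1932: Mon ✓, 1933: Tue, 1934: Wed, 1935: Thu, 1936: Sat, 1937: Sun, 1938: Mon ✓, 1939: Tue, 1940: Thu, 1941: Fri, 1942: Sat, 1943: Sun, 1944: Tue, 1945: Wed, 1946: Thu, 1947: Fri, 1948: Sun
Mondays: 1927, 1932, 1938.

3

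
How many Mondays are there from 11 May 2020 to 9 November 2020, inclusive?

11 May 2020 is a Monday.
That's 183 days from start to end, counting both.
183 = 7 × 26 + 1, so there are 26 full weeks plus 1 extra day.
Each full week contributes one Monday: 26 so far.
The 1 extra day is Monday — 1 of them qualifies.
Total: 26 + 1 = 27.

27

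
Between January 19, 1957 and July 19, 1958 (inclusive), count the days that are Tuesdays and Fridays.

January 19, 1957 is a Saturday.
That's 547 days from start to end, counting both.
547 = 7 × 78 + 1, so there are 78 full weeks plus 1 extra day.
Each full week contributes 2 days from the set (Tue, Fri): 78 × 2 = 156.
The 1 extra day is Saturday — none qualify.
Total: 156 + 0 = 156.

156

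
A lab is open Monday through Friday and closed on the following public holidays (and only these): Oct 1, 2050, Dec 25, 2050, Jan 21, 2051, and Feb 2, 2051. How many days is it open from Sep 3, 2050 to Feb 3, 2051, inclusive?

109

Sep 3, 2050 is a Saturday.
The range spans 154 days (inclusive of both endpoints).
154 = 7 × 22, so the span is exactly 22 full weeks.
Each full week contributes 5 weekdays (Mon–Fri): 22 × 5 = 110.
Holidays: Oct 1, 2050 (Sat); Dec 25, 2050 (Sun); Jan 21, 2051 (Sat); Feb 2, 2051 (Thu).
1 of the 4 holidays fall on weekdays; the rest are weekends and were already excluded.
Business days: 110 − 1 = 109.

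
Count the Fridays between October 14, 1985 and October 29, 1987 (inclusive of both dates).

106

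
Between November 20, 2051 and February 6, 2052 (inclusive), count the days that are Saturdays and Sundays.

22

November 20, 2051 is a Monday.
From November 20, 2051 to February 6, 2052 is 79 days inclusive.
79 = 7 × 11 + 2, so there are 11 full weeks plus 2 extra days.
Each full week contributes 2 days from the set (Sat, Sun): 11 × 2 = 22.
The 2 extra days are Monday, Tuesday — none qualify.
Total: 22 + 0 = 22.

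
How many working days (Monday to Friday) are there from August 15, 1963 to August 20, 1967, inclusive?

1047 weekdays

August 15, 1963 is a Thursday.
From August 15, 1963 to August 20, 1967 is 1467 days inclusive.
1467 = 7 × 209 + 4, so there are 209 full weeks plus 4 extra days.
Each full week contributes 5 weekdays (Mon–Fri): 209 × 5 = 1045.
The 4 extra days are Thursday, Friday, Saturday, Sunday — 2 of them qualify.
Total: 1045 + 2 = 1047.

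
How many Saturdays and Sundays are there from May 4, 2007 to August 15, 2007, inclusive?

May 4, 2007 is a Friday.
The range spans 104 days (inclusive of both endpoints).
104 = 7 × 14 + 6, so there are 14 full weeks plus 6 extra days.
Each full week contributes 2 weekend days (Sat, Sun): 14 × 2 = 28.
The 6 extra days are Friday, Saturday, Sunday, Monday, Tuesday, Wednesday — 2 of them qualify.
Total: 28 + 2 = 30.

30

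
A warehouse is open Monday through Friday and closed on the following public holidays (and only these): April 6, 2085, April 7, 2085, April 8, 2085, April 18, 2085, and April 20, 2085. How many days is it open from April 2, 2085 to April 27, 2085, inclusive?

17

April 2, 2085 is a Monday.
The range spans 26 days (inclusive of both endpoints).
26 = 7 × 3 + 5, so there are 3 full weeks plus 5 extra days.
Each full week contributes 5 weekdays (Mon–Fri): 3 × 5 = 15.
The 5 extra days are Mon, Tue, Wed, Thu, Fri — 5 of them qualify.
Total: 15 + 5 = 20.
Holidays: April 6, 2085 (Fri); April 7, 2085 (Sat); April 8, 2085 (Sun); April 18, 2085 (Wed); April 20, 2085 (Fri).
3 of the 5 holidays fall on weekdays; the rest are weekends and were already excluded.
Business days: 20 − 3 = 17.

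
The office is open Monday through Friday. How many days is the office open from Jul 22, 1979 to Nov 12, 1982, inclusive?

865 weekdays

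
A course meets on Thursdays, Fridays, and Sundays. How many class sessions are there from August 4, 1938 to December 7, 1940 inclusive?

368

August 4, 1938 is a Thursday.
From August 4, 1938 to December 7, 1940 is 857 days inclusive.
857 = 7 × 122 + 3, so there are 122 full weeks plus 3 extra days.
Each full week contributes 3 days from the set (Thu, Fri, Sun): 122 × 3 = 366.
The 3 extra days are Thursday, Friday, Saturday — 2 of them qualify.
Total: 366 + 2 = 368.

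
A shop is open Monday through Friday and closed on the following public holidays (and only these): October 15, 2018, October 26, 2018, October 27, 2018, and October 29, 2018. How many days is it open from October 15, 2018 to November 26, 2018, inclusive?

28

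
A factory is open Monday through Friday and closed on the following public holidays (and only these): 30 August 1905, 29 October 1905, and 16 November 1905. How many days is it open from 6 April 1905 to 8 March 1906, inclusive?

239 working days

6 April 1905 is a Thursday.
That's 337 days from start to end, counting both.
337 = 7 × 48 + 1, so there are 48 full weeks plus 1 extra day.
Each full week contributes 5 weekdays (Mon–Fri): 48 × 5 = 240.
The 1 extra day is Thu — 1 of them qualifies.
Total: 240 + 1 = 241.
Holidays: 30 August 1905 (Wed); 29 October 1905 (Sun); 16 November 1905 (Thu).
2 of the 3 holidays fall on weekdays; the rest are weekends and were already excluded.
Business days: 241 − 2 = 239.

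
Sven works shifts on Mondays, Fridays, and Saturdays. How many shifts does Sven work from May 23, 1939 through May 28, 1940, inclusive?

159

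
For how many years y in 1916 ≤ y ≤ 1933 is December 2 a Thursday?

2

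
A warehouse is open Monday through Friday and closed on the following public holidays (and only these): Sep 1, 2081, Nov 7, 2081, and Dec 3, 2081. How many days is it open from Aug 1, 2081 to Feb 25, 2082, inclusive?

Aug 1, 2081 is a Friday.
That's 209 days from start to end, counting both.
209 = 7 × 29 + 6, so there are 29 full weeks plus 6 extra days.
Each full week contributes 5 weekdays (Mon–Fri): 29 × 5 = 145.
The 6 extra days are Friday, Saturday, Sunday, Monday, Tuesday, Wednesday — 4 of them qualify.
Total: 145 + 4 = 149.
Holidays: Sep 1, 2081 (Mon); Nov 7, 2081 (Fri); Dec 3, 2081 (Wed).
All 3 holidays fall on weekdays, so subtract 3.
Business days: 149 − 3 = 146.

146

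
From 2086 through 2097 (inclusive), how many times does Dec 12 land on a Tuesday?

Day of week of December 12 in each year:
2086: Thu, 2087: Fri, 2088: Sun, 2089: Mon, 2090: Tue ✓, 2091: Wed, 2092: Fri, 2093: Sat, 2094: Sun, 2095: Mon, 2096: Wed, 2097: Thu
Tuesdays: 2090.

1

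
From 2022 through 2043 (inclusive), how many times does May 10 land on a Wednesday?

Day of week of May 10 in each year:
2022: Tue, 2023: Wed ✓, 2024: Fri, 2025: Sat, 2026: Sun, 2027: Mon, 2028: Wed ✓, 2029: Thu, 2030: Fri, 2031: Sat, 2032: Mon, 2033: Tue, 2034: Wed ✓, 2035: Thu, 2036: Sat, 2037: Sun, 2038: Mon, 2039: Tue, 2040: Thu, 2041: Fri, 2042: Sat, 2043: Sun
Wednesdays: 2023, 2028, 2034.

3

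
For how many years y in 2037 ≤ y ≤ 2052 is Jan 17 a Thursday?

2

Day of week of January 17 in each year:
2037: Sat, 2038: Sun, 2039: Mon, 2040: Tue, 2041: Thu ✓, 2042: Fri, 2043: Sat, 2044: Sun, 2045: Tue, 2046: Wed, 2047: Thu ✓, 2048: Fri, 2049: Sun, 2050: Mon, 2051: Tue, 2052: Wed
Thursdays: 2041, 2047.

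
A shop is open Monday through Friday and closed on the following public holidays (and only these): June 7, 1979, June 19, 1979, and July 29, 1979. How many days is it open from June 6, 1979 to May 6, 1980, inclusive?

238

June 6, 1979 is a Wednesday.
That's 336 days from start to end, counting both.
336 = 7 × 48, so the span is exactly 48 full weeks.
Each full week contributes 5 weekdays (Mon–Fri): 48 × 5 = 240.
Total: 240.
Holidays: June 7, 1979 (Thu); June 19, 1979 (Tue); July 29, 1979 (Sun).
2 of the 3 holidays fall on weekdays; the rest are weekends and were already excluded.
Business days: 240 − 2 = 238.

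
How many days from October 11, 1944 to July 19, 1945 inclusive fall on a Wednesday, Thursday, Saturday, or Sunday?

162

October 11, 1944 is a Wednesday.
That's 282 days from start to end, counting both.
282 = 7 × 40 + 2, so there are 40 full weeks plus 2 extra days.
Each full week contributes 4 days from the set (Wed, Thu, Sat, Sun): 40 × 4 = 160.
The 2 extra days are Wed, Thu — 2 of them qualify.
Total: 160 + 2 = 162.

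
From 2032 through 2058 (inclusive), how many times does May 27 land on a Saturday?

4

Day of week of May 27 in each year:
2032: Thu, 2033: Fri, 2034: Sat ✓, 2035: Sun, 2036: Tue, 2037: Wed, 2038: Thu, 2039: Fri, 2040: Sun, 2041: Mon, 2042: Tue, 2043: Wed, 2044: Fri, 2045: Sat ✓, 2046: Sun, 2047: Mon, 2048: Wed, 2049: Thu, 2050: Fri, 2051: Sat ✓, 2052: Mon, 2053: Tue, 2054: Wed, 2055: Thu, 2056: Sat ✓, 2057: Sun, 2058: Mon
Saturdays: 2034, 2045, 2051, 2056.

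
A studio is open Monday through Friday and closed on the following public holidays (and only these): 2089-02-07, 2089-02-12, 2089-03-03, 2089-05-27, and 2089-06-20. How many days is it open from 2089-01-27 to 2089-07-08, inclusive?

2089-01-27 is a Thursday.
That's 163 days from start to end, counting both.
163 = 7 × 23 + 2, so there are 23 full weeks plus 2 extra days.
Each full week contributes 5 weekdays (Mon–Fri): 23 × 5 = 115.
The 2 extra days are Thu, Fri — 2 of them qualify.
Total: 115 + 2 = 117.
Holidays: 2089-02-07 (Mon); 2089-02-12 (Sat); 2089-03-03 (Thu); 2089-05-27 (Fri); 2089-06-20 (Mon).
4 of the 5 holidays fall on weekdays; the rest are weekends and were already excluded.
Business days: 117 − 4 = 113.

113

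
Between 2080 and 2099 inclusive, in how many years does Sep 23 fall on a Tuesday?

4

Day of week of September 23 in each year:
2080: Mon, 2081: Tue ✓, 2082: Wed, 2083: Thu, 2084: Sat, 2085: Sun, 2086: Mon, 2087: Tue ✓, 2088: Thu, 2089: Fri, 2090: Sat, 2091: Sun, 2092: Tue ✓, 2093: Wed, 2094: Thu, 2095: Fri, 2096: Sun, 2097: Mon, 2098: Tue ✓, 2099: Wed
Tuesdays: 2081, 2087, 2092, 2098.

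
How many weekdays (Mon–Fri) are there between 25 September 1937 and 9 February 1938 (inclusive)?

98

25 September 1937 is a Saturday.
The range spans 138 days (inclusive of both endpoints).
138 = 7 × 19 + 5, so there are 19 full weeks plus 5 extra days.
Each full week contributes 5 weekdays (Mon–Fri): 19 × 5 = 95.
The 5 extra days are Saturday, Sunday, Monday, Tuesday, Wednesday — 3 of them qualify.
Total: 95 + 3 = 98.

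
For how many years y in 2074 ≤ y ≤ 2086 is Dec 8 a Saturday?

Day of week of December 8 in each year:
2074: Sat ✓, 2075: Sun, 2076: Tue, 2077: Wed, 2078: Thu, 2079: Fri, 2080: Sun, 2081: Mon, 2082: Tue, 2083: Wed, 2084: Fri, 2085: Sat ✓, 2086: Sun
Saturdays: 2074, 2085.

2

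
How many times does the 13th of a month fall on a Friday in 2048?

The 13th falls on a Friday when the month's 13th has weekday Fri.
Jan 13 is Mon; Feb 13 is Thu; Mar 13 is Fri ✓; Apr 13 is Mon; May 13 is Wed; Jun 13 is Sat; Jul 13 is Mon; Aug 13 is Thu; Sep 13 is Sun; Oct 13 is Tue; Nov 13 is Fri ✓; Dec 13 is Sun.
Friday the 13ths: Mar, Nov.

2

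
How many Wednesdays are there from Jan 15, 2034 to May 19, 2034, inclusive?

Jan 15, 2034 is a Sunday.
From Jan 15, 2034 to May 19, 2034 is 125 days inclusive.
125 = 7 × 17 + 6, so there are 17 full weeks plus 6 extra days.
Each full week contributes one Wednesday: 17 so far.
The 6 extra days are Sunday, Monday, Tuesday, Wednesday, Thursday, Friday — 1 of them qualifies.
Total: 17 + 1 = 18.

18 Wednesdays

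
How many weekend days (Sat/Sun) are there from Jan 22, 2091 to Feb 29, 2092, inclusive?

Jan 22, 2091 is a Monday.
The range spans 404 days (inclusive of both endpoints).
404 = 7 × 57 + 5, so there are 57 full weeks plus 5 extra days.
Each full week contributes 2 weekend days (Sat, Sun): 57 × 2 = 114.
The 5 extra days are Mon, Tue, Wed, Thu, Fri — none qualify.
Total: 114 + 0 = 114.

114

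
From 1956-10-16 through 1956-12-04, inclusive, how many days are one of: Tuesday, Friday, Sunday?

1956-10-16 is a Tuesday.
The range spans 50 days (inclusive of both endpoints).
50 = 7 × 7 + 1, so there are 7 full weeks plus 1 extra day.
Each full week contributes 3 days from the set (Tue, Fri, Sun): 7 × 3 = 21.
The 1 extra day is Tue — 1 of them qualifies.
Total: 21 + 1 = 22.

22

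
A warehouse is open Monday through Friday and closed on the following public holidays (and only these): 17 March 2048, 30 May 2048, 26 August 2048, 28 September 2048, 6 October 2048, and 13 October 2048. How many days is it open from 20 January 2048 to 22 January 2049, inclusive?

260 working days

20 January 2048 is a Monday.
From 20 January 2048 to 22 January 2049 is 369 days inclusive.
369 = 7 × 52 + 5, so there are 52 full weeks plus 5 extra days.
Each full week contributes 5 weekdays (Mon–Fri): 52 × 5 = 260.
The 5 extra days are Monday, Tuesday, Wednesday, Thursday, Friday — 5 of them qualify.
Total: 260 + 5 = 265.
Holidays: 17 March 2048 (Tue); 30 May 2048 (Sat); 26 August 2048 (Wed); 28 September 2048 (Mon); 6 October 2048 (Tue); 13 October 2048 (Tue).
5 of the 6 holidays fall on weekdays; the rest are weekends and were already excluded.
Business days: 265 − 5 = 260.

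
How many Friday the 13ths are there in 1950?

2

The 13th falls on a Friday when the month's 13th has weekday Fri.
Jan 13 is Fri ✓; Feb 13 is Mon; Mar 13 is Mon; Apr 13 is Thu; May 13 is Sat; Jun 13 is Tue; Jul 13 is Thu; Aug 13 is Sun; Sep 13 is Wed; Oct 13 is Fri ✓; Nov 13 is Mon; Dec 13 is Wed.
Friday the 13ths: Jan, Oct.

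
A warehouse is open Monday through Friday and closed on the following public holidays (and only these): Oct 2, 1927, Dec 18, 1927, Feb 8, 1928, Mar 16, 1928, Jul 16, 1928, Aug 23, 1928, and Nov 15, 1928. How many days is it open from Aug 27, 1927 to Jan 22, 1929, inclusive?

362

Aug 27, 1927 is a Saturday.
That's 515 days from start to end, counting both.
515 = 7 × 73 + 4, so there are 73 full weeks plus 4 extra days.
Each full week contributes 5 weekdays (Mon–Fri): 73 × 5 = 365.
The 4 extra days are Saturday, Sunday, Monday, Tuesday — 2 of them qualify.
Total: 365 + 2 = 367.
Holidays: Oct 2, 1927 (Sun); Dec 18, 1927 (Sun); Feb 8, 1928 (Wed); Mar 16, 1928 (Fri); Jul 16, 1928 (Mon); Aug 23, 1928 (Thu); Nov 15, 1928 (Thu).
5 of the 7 holidays fall on weekdays; the rest are weekends and were already excluded.
Business days: 367 − 5 = 362.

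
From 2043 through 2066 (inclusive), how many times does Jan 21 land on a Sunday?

4

Day of week of January 21 in each year:
2043: Wed, 2044: Thu, 2045: Sat, 2046: Sun ✓, 2047: Mon, 2048: Tue, 2049: Thu, 2050: Fri, 2051: Sat, 2052: Sun ✓, 2053: Tue, 2054: Wed, 2055: Thu, 2056: Fri, 2057: Sun ✓, 2058: Mon, 2059: Tue, 2060: Wed, 2061: Fri, 2062: Sat, 2063: Sun ✓, 2064: Mon, 2065: Wed, 2066: Thu
Sundays: 2046, 2052, 2057, 2063.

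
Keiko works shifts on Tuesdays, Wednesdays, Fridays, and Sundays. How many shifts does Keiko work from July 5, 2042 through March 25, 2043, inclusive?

151

July 5, 2042 is a Saturday.
The range spans 264 days (inclusive of both endpoints).
264 = 7 × 37 + 5, so there are 37 full weeks plus 5 extra days.
Each full week contributes 4 days from the set (Tue, Wed, Fri, Sun): 37 × 4 = 148.
The 5 extra days are Sat, Sun, Mon, Tue, Wed — 3 of them qualify.
Total: 148 + 3 = 151.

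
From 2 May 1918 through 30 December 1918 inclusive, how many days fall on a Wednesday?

2 May 1918 is a Thursday.
The range spans 243 days (inclusive of both endpoints).
243 = 7 × 34 + 5, so there are 34 full weeks plus 5 extra days.
Each full week contributes one Wednesday: 34 so far.
The 5 extra days are Thursday, Friday, Saturday, Sunday, Monday — none qualify.
Total: 34 + 0 = 34.

34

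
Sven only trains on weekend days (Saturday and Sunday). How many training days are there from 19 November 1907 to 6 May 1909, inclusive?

152

19 November 1907 is a Tuesday.
From 19 November 1907 to 6 May 1909 is 535 days inclusive.
535 = 7 × 76 + 3, so there are 76 full weeks plus 3 extra days.
Each full week contributes 2 weekend days (Sat, Sun): 76 × 2 = 152.
The 3 extra days are Tue, Wed, Thu — none qualify.
Total: 152 + 0 = 152.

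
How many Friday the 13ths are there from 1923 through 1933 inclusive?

20

Friday-the-13ths by year:
1923: Apr, Jul
1924: Jun
1925: Feb, Mar, Nov
1926: Aug
1927: May
1928: Jan, Apr, Jul
1929: Sep, Dec
1930: Jun
1931: Feb, Mar, Nov
1932: May
1933: Jan, Oct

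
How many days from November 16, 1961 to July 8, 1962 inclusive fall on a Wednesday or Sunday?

67

November 16, 1961 is a Thursday.
That's 235 days from start to end, counting both.
235 = 7 × 33 + 4, so there are 33 full weeks plus 4 extra days.
Each full week contributes 2 days from the set (Wed, Sun): 33 × 2 = 66.
The 4 extra days are Thursday, Friday, Saturday, Sunday — 1 of them qualifies.
Total: 66 + 1 = 67.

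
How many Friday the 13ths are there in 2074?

2

The 13th falls on a Friday when the month's 13th has weekday Fri.
Jan 13 is Sat; Feb 13 is Tue; Mar 13 is Tue; Apr 13 is Fri ✓; May 13 is Sun; Jun 13 is Wed; Jul 13 is Fri ✓; Aug 13 is Mon; Sep 13 is Thu; Oct 13 is Sat; Nov 13 is Tue; Dec 13 is Thu.
Friday the 13ths: Apr, Jul.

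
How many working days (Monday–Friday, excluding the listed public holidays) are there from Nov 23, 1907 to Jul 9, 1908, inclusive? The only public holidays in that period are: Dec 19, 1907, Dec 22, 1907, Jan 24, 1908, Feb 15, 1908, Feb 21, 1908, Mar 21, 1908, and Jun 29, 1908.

Nov 23, 1907 is a Saturday.
The range spans 230 days (inclusive of both endpoints).
230 = 7 × 32 + 6, so there are 32 full weeks plus 6 extra days.
Each full week contributes 5 weekdays (Mon–Fri): 32 × 5 = 160.
The 6 extra days are Sat, Sun, Mon, Tue, Wed, Thu — 4 of them qualify.
Total: 160 + 4 = 164.
Holidays: Dec 19, 1907 (Thu); Dec 22, 1907 (Sun); Jan 24, 1908 (Fri); Feb 15, 1908 (Sat); Feb 21, 1908 (Fri); Mar 21, 1908 (Sat); Jun 29, 1908 (Mon).
4 of the 7 holidays fall on weekdays; the rest are weekends and were already excluded.
Business days: 164 − 4 = 160.

160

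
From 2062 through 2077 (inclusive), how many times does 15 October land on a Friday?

Day of week of October 15 in each year:
2062: Sun, 2063: Mon, 2064: Wed, 2065: Thu, 2066: Fri ✓, 2067: Sat, 2068: Mon, 2069: Tue, 2070: Wed, 2071: Thu, 2072: Sat, 2073: Sun, 2074: Mon, 2075: Tue, 2076: Thu, 2077: Fri ✓
Fridays: 2066, 2077.

2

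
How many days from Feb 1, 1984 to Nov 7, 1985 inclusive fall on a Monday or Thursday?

185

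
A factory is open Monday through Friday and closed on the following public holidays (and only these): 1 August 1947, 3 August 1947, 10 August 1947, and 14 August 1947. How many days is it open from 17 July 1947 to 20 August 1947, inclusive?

23 working days

17 July 1947 is a Thursday.
From 17 July 1947 to 20 August 1947 is 35 days inclusive.
35 = 7 × 5, so the span is exactly 5 full weeks.
Each full week contributes 5 weekdays (Mon–Fri): 5 × 5 = 25.
Total: 25.
Holidays: 1 August 1947 (Fri); 3 August 1947 (Sun); 10 August 1947 (Sun); 14 August 1947 (Thu).
2 of the 4 holidays fall on weekdays; the rest are weekends and were already excluded.
Business days: 25 − 2 = 23.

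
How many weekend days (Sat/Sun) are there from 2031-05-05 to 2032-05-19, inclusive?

108

2031-05-05 is a Monday.
That's 381 days from start to end, counting both.
381 = 7 × 54 + 3, so there are 54 full weeks plus 3 extra days.
Each full week contributes 2 weekend days (Sat, Sun): 54 × 2 = 108.
The 3 extra days are Monday, Tuesday, Wednesday — none qualify.
Total: 108 + 0 = 108.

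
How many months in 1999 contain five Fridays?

A month has five Fridays exactly when Friday falls within its first (length − 28) days.
Jan: 31 days, starts Fri → 5 of Fri, Sat, Sun ✓
Feb: 28 days, starts Mon → 5 of (none)
Mar: 31 days, starts Mon → 5 of Mon, Tue, Wed
Apr: 30 days, starts Thu → 5 of Thu, Fri ✓
May: 31 days, starts Sat → 5 of Sat, Sun, Mon
Jun: 30 days, starts Tue → 5 of Tue, Wed
Jul: 31 days, starts Thu → 5 of Thu, Fri, Sat ✓
Aug: 31 days, starts Sun → 5 of Sun, Mon, Tue
Sep: 30 days, starts Wed → 5 of Wed, Thu
Oct: 31 days, starts Fri → 5 of Fri, Sat, Sun ✓
Nov: 30 days, starts Mon → 5 of Mon, Tue
Dec: 31 days, starts Wed → 5 of Wed, Thu, Fri ✓
Months with five Fridays: Jan, Apr, Jul, Oct, Dec.

5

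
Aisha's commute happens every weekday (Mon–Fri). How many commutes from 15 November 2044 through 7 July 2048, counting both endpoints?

15 November 2044 is a Tuesday.
The range spans 1331 days (inclusive of both endpoints).
1331 = 7 × 190 + 1, so there are 190 full weeks plus 1 extra day.
Each full week contributes 5 weekdays (Mon–Fri): 190 × 5 = 950.
The 1 extra day is Tue — 1 of them qualifies.
Total: 950 + 1 = 951.

951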